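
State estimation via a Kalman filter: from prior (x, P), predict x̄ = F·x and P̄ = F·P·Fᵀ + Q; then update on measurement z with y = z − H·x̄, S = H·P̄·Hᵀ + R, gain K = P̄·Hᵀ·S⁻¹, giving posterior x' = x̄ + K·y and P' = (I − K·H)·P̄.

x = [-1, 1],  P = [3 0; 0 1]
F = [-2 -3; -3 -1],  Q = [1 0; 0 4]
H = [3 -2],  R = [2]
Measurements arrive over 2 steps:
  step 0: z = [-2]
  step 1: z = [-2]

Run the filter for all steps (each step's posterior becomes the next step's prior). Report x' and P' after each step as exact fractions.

step 0: x' = [11/19, 147/76], P' = [274/19 405/19; 405/19 2431/76]
step 1: x' = [10034/121171, 137099/121171], P' = [1015178/121171 1448808/121171; 1448808/121171 2122783/121171]

step 0: x̄ = F·x = [-1, 2]
step 0: P̄ = F·P·Fᵀ + Q = [22 21; 21 32]
step 0: y = z − H·x̄ = [5]
step 0: S = H·P̄·Hᵀ + R = [76]
step 0: K = P̄·Hᵀ·S⁻¹ = [6/19; -1/76]
step 0: x' = x̄ + K·y = [11/19, 147/76]
step 0: P' = (I − K·H)·P̄ = [274/19 405/19; 405/19 2431/76]
step 1: x̄ = F·x = [-529/76, -279/76]
step 1: P̄ = F·P·Fᵀ + Q = [45779/76 31689/76; 31689/76 22319/76]
step 1: y = z − H·x̄ = [877/76]
step 1: S = H·P̄·Hᵀ + R = [121171/76]
step 1: K = P̄·Hᵀ·S⁻¹ = [73959/121171; 50429/121171]
step 1: x' = x̄ + K·y = [10034/121171, 137099/121171]
step 1: P' = (I − K·H)·P̄ = [1015178/121171 1448808/121171; 1448808/121171 2122783/121171]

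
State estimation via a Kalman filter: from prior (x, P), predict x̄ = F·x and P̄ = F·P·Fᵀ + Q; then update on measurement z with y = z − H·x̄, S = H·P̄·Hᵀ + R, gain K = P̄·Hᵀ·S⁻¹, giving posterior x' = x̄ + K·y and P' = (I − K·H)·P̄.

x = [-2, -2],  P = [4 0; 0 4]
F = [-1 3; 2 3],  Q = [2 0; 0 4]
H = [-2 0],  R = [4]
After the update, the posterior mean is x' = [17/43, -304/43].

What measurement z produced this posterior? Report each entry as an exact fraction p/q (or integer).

z = [-1]

x̄ = F·x = [-4, -10]
P̄ = F·P·Fᵀ + Q = [42 28; 28 56]
S = H·P̄·Hᵀ + R = [172]
K = P̄·Hᵀ·S⁻¹ = [-21/43; -14/43]
x' − x̄ = [189/43, 126/43] = K·y
y = (KᵀK)⁻¹·Kᵀ·(x' − x̄) = [-9]
z = y + H·x̄ = [-9] + [8] = [-1]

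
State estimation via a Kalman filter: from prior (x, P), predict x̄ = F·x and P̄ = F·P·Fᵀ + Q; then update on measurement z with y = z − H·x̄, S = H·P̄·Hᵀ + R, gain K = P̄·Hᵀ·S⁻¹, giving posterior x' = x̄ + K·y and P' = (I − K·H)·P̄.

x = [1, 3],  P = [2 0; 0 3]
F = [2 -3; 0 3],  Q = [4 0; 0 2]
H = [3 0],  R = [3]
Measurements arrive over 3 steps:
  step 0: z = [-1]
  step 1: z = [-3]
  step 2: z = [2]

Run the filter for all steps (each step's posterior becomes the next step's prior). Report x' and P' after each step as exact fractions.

step 0: x̄ = F·x = [-7, 9]
step 0: P̄ = F·P·Fᵀ + Q = [39 -27; -27 29]
step 0: y = z − H·x̄ = [20]
step 0: S = H·P̄·Hᵀ + R = [354]
step 0: K = P̄·Hᵀ·S⁻¹ = [39/118; -27/118]
step 0: x' = x̄ + K·y = [-23/59, 261/59]
step 0: P' = (I − K·H)·P̄ = [39/118 -27/118; -27/118 1235/118]
step 1: x̄ = F·x = [-829/59, 783/59]
step 1: P̄ = F·P·Fᵀ + Q = [12067/118 -11277/118; -11277/118 11351/118]
step 1: y = z − H·x̄ = [2310/59]
step 1: S = H·P̄·Hᵀ + R = [108957/118]
step 1: K = P̄·Hᵀ·S⁻¹ = [12067/36319; -11277/36319]
step 1: x' = x̄ + K·y = [-37859/36319, 40473/36319]
step 1: P' = (I − K·H)·P̄ = [12067/36319 -11277/36319; -11277/36319 260549/36319]
step 2: x̄ = F·x = [-197137/36319, 121419/36319]
step 2: P̄ = F·P·Fᵀ + Q = [2673809/36319 -2412603/36319; -2412603/36319 2417579/36319]
step 2: y = z − H·x̄ = [664049/36319]
step 2: S = H·P̄·Hᵀ + R = [24173238/36319]
step 2: K = P̄·Hᵀ·S⁻¹ = [2673809/8057746; -2412603/8057746]
step 2: x' = x̄ + K·y = [5150481/8057746, -17173467/8057746]
step 2: P' = (I − K·H)·P̄ = [2673809/8057746 -2412603/8057746; -2412603/8057746 55570853/8057746]

step 0: x' = [-23/59, 261/59], P' = [39/118 -27/118; -27/118 1235/118]
step 1: x' = [-37859/36319, 40473/36319], P' = [12067/36319 -11277/36319; -11277/36319 260549/36319]
step 2: x' = [5150481/8057746, -17173467/8057746], P' = [2673809/8057746 -2412603/8057746; -2412603/8057746 55570853/8057746]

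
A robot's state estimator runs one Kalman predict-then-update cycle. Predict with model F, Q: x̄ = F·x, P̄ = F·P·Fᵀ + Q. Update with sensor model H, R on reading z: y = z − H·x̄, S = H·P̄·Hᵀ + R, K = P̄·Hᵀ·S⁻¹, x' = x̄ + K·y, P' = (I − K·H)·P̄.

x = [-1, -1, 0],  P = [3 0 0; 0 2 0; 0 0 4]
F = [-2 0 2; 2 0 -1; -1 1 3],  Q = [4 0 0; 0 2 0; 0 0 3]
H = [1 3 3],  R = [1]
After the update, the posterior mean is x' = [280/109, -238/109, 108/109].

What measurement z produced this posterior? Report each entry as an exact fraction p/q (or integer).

x̄ = F·x = [2, -2, 0]
P̄ = F·P·Fᵀ + Q = [32 -20 30; -20 18 -18; 30 -18 44]
S = H·P̄·Hᵀ + R = [327]
K = P̄·Hᵀ·S⁻¹ = [62/327; -20/327; 36/109]
x' − x̄ = [62/109, -20/109, 108/109] = K·y
y = (KᵀK)⁻¹·Kᵀ·(x' − x̄) = [3]
z = y + H·x̄ = [3] + [-4] = [-1]

z = [-1]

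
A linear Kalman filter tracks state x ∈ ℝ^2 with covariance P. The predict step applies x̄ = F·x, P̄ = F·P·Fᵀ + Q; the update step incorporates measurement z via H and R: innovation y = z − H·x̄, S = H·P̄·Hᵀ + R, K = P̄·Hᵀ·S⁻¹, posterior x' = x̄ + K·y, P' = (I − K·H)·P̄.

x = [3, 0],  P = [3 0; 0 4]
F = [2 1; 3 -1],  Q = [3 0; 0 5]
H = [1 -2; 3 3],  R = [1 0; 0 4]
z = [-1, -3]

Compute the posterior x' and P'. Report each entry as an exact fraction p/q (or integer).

x' = [-4178/4523, 859/40707]
P' = [1364/4523 -48/4523; -48/4523 6488/40707]

x̄ = F·x = [6, 9]
P̄ = F·P·Fᵀ + Q = [19 14; 14 36]
y = z − H·x̄ = [11, -48]
S = H·P̄·Hᵀ + R = [108 -201; -201 751]
K = P̄·Hᵀ·S⁻¹ = [1460/4523 987/4523; -13408/40707 1514/13569]
x' = x̄ + K·y = [-4178/4523, 859/40707]
P' = (I − K·H)·P̄ = [1364/4523 -48/4523; -48/4523 6488/40707]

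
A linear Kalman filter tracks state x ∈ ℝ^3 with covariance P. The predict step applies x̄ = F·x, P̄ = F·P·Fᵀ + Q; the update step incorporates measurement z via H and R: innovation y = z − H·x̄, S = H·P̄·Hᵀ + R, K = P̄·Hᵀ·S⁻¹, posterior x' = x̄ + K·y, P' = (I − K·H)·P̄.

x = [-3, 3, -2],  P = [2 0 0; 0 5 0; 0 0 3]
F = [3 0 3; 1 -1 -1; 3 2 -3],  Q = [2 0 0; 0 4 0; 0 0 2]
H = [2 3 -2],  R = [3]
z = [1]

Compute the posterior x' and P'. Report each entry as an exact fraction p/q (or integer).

x̄ = F·x = [-15, -4, 3]
P̄ = F·P·Fᵀ + Q = [47 -3 -9; -3 14 5; -9 5 67]
y = z − H·x̄ = [49]
S = H·P̄·Hᵀ + R = [561]
K = P̄·Hᵀ·S⁻¹ = [103/561; 26/561; -137/561]
x' = x̄ + K·y = [-3368/561, -970/561, -5030/561]
P' = (I − K·H)·P̄ = [15758/561 -4361/561 9062/561; -4361/561 7178/561 6367/561; 9062/561 6367/561 18818/561]

x' = [-3368/561, -970/561, -5030/561]
P' = [15758/561 -4361/561 9062/561; -4361/561 7178/561 6367/561; 9062/561 6367/561 18818/561]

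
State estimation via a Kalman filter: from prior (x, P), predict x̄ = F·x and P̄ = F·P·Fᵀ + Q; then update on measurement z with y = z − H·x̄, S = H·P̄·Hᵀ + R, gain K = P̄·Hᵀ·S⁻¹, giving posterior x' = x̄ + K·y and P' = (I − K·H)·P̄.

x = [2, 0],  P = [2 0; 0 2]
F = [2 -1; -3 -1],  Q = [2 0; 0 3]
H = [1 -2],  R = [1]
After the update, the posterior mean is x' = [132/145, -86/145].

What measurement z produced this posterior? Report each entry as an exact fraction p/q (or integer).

z = [2]

x̄ = F·x = [4, -6]
P̄ = F·P·Fᵀ + Q = [12 -10; -10 23]
S = H·P̄·Hᵀ + R = [145]
K = P̄·Hᵀ·S⁻¹ = [32/145; -56/145]
x' − x̄ = [-448/145, 784/145] = K·y
y = (KᵀK)⁻¹·Kᵀ·(x' − x̄) = [-14]
z = y + H·x̄ = [-14] + [16] = [2]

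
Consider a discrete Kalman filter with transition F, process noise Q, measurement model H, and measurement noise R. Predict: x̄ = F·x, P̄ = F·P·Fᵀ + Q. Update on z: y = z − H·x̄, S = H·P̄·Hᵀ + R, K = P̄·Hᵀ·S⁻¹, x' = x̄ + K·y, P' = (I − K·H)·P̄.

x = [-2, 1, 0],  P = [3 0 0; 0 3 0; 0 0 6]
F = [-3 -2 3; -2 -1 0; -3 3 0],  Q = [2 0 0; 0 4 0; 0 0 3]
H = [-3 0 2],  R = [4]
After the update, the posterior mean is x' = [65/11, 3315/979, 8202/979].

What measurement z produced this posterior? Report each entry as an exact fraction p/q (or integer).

z = [-1]

x̄ = F·x = [4, 3, 9]
P̄ = F·P·Fᵀ + Q = [95 24 9; 24 19 9; 9 9 57]
S = H·P̄·Hᵀ + R = [979]
K = P̄·Hᵀ·S⁻¹ = [-3/11; -54/979; 87/979]
x' − x̄ = [21/11, 378/979, -609/979] = K·y
y = (KᵀK)⁻¹·Kᵀ·(x' − x̄) = [-7]
z = y + H·x̄ = [-7] + [6] = [-1]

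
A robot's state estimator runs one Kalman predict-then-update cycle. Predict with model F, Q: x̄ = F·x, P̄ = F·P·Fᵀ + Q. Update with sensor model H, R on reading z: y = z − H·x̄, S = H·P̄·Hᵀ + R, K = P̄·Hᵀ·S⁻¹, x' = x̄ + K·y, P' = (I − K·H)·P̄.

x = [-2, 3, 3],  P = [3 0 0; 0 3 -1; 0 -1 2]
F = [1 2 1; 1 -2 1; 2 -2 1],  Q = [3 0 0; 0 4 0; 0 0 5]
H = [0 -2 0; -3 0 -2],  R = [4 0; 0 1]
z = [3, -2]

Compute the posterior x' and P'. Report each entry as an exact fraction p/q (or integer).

x' = [44599/10866, -3038/1811, -27904/5433]
P' = [18595/5433 -913/1811 -27278/5433; -913/1811 1732/1811 1374/1811; -27278/5433 1374/1811 41347/5433]

x̄ = F·x = [7, -5, -7]
P̄ = F·P·Fᵀ + Q = [16 -7 -4; -7 25 24; -4 24 35]
y = z − H·x̄ = [-7, 5]
S = H·P̄·Hᵀ + R = [104 54; 54 237]
K = P̄·Hᵀ·S⁻¹ = [913/3622 -1229/5433; -866/1811 -9/1811; -687/1811 -860/5433]
x' = x̄ + K·y = [44599/10866, -3038/1811, -27904/5433]
P' = (I − K·H)·P̄ = [18595/5433 -913/1811 -27278/5433; -913/1811 1732/1811 1374/1811; -27278/5433 1374/1811 41347/5433]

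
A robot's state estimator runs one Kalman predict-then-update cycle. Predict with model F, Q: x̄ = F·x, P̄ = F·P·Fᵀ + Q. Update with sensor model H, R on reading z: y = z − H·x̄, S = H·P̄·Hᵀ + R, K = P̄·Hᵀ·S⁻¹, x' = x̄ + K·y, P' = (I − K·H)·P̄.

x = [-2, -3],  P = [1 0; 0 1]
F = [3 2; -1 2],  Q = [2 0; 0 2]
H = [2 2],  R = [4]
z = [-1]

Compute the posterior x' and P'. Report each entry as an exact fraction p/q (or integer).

x' = [-52/25, 24/25]
P' = [119/25 -103/25; -103/25 111/25]

x̄ = F·x = [-12, -4]
P̄ = F·P·Fᵀ + Q = [15 1; 1 7]
y = z − H·x̄ = [31]
S = H·P̄·Hᵀ + R = [100]
K = P̄·Hᵀ·S⁻¹ = [8/25; 4/25]
x' = x̄ + K·y = [-52/25, 24/25]
P' = (I − K·H)·P̄ = [119/25 -103/25; -103/25 111/25]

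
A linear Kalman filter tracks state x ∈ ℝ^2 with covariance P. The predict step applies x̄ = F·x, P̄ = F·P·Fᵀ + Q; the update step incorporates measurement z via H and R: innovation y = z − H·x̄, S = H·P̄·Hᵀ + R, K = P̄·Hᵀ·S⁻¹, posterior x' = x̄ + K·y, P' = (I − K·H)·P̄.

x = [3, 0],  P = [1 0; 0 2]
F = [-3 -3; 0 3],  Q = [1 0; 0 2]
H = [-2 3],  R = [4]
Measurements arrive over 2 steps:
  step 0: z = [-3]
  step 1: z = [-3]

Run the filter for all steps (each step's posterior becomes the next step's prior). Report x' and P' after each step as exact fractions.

step 0: x' = [-1149/256, -63/16], P' = [559/128 21/8; 21/8 2]
step 1: x' = [8391/141532, -75051/70766], P' = [245011/70766 67335/35383; 67335/35383 51002/35383]

step 0: x̄ = F·x = [-9, 0]
step 0: P̄ = F·P·Fᵀ + Q = [28 -18; -18 20]
step 0: y = z − H·x̄ = [-21]
step 0: S = H·P̄·Hᵀ + R = [512]
step 0: K = P̄·Hᵀ·S⁻¹ = [-55/256; 3/16]
step 0: x' = x̄ + K·y = [-1149/256, -63/16]
step 0: P' = (I − K·H)·P̄ = [559/128 21/8; 21/8 2]
step 1: x̄ = F·x = [6471/256, -189/16]
step 1: P̄ = F·P·Fᵀ + Q = [13511/128 -333/8; -333/8 20]
step 1: y = z − H·x̄ = [10623/128]
step 1: S = H·P̄·Hᵀ + R = [35383/32]
step 1: K = P̄·Hᵀ·S⁻¹ = [-21503/70766; 4584/35383]
step 1: x' = x̄ + K·y = [8391/141532, -75051/70766]
step 1: P' = (I − K·H)·P̄ = [245011/70766 67335/35383; 67335/35383 51002/35383]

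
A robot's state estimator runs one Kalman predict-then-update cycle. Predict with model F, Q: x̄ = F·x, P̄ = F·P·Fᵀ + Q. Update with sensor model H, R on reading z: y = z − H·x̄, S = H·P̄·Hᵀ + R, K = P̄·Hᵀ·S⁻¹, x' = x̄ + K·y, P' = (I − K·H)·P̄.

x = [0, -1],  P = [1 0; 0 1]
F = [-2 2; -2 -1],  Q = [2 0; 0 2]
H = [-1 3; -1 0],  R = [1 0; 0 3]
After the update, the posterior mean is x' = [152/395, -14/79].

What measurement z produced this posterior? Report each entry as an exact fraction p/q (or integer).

x̄ = F·x = [-2, 1]
P̄ = F·P·Fᵀ + Q = [10 2; 2 7]
S = H·P̄·Hᵀ + R = [62 4; 4 13]
K = P̄·Hᵀ·S⁻¹ = [-6/395 -302/395; 51/158 -20/79]
x' − x̄ = [942/395, -93/79] = K·y
y = (KᵀK)⁻¹·Kᵀ·(x' − x̄) = [-6, -3]
z = y + H·x̄ = [-6, -3] + [5, 2] = [-1, -1]

z = [-1, -1]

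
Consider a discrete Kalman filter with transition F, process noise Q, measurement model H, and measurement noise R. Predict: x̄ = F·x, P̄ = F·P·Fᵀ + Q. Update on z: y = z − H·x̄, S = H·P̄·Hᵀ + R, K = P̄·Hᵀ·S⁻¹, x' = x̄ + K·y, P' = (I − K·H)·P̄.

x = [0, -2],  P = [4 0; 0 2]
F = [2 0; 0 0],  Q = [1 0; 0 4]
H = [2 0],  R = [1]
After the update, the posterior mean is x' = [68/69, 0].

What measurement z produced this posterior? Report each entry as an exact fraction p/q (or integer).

x̄ = F·x = [0, 0]
P̄ = F·P·Fᵀ + Q = [17 0; 0 4]
S = H·P̄·Hᵀ + R = [69]
K = P̄·Hᵀ·S⁻¹ = [34/69; 0]
x' − x̄ = [68/69, 0] = K·y
y = (KᵀK)⁻¹·Kᵀ·(x' − x̄) = [2]
z = y + H·x̄ = [2] + [0] = [2]

z = [2]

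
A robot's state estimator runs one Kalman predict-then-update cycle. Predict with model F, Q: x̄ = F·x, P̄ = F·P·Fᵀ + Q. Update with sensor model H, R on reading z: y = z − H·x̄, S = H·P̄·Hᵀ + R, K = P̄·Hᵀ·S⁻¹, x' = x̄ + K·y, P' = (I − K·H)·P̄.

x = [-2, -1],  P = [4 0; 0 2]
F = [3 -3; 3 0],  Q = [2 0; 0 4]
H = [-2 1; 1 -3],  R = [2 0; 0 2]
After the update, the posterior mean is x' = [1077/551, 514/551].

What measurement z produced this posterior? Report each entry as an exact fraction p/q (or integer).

x̄ = F·x = [-3, -6]
P̄ = F·P·Fᵀ + Q = [56 36; 36 40]
S = H·P̄·Hᵀ + R = [122 20; 20 202]
K = P̄·Hᵀ·S⁻¹ = [-3578/6061 -1206/6061; -1196/6061 -2402/6061]
x' − x̄ = [2730/551, 3820/551] = K·y
y = (KᵀK)⁻¹·Kᵀ·(x' − x̄) = [-3, -16]
z = y + H·x̄ = [-3, -16] + [0, 15] = [-3, -1]

z = [-3, -1]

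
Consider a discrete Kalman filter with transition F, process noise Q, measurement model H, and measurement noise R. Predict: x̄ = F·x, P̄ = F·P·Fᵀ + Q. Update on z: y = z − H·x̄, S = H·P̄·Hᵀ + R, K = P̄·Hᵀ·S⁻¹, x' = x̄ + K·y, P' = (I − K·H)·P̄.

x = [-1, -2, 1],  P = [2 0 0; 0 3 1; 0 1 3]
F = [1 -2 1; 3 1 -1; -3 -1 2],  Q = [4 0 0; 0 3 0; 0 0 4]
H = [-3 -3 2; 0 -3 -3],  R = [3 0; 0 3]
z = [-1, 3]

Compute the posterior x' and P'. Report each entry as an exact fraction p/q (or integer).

x' = [40167/8009, -25641/8009, 18074/8009]
P' = [328133/24027 -65132/8009 65591/8009; -65132/8009 40151/8009 -39396/8009; 65591/8009 -39396/8009 41223/8009]

x̄ = F·x = [4, -6, 7]
P̄ = F·P·Fᵀ + Q = [17 0 1; 0 25 -24; 1 -24 33]
y = z − H·x̄ = [-21, 6]
S = H·P̄·Hᵀ + R = [789 -36; -36 93]
K = P̄·Hᵀ·S⁻¹ = [-1555/24027 -459/8009; -1283/8009 -755/8009; 1287/8009 -1827/8009]
x' = x̄ + K·y = [40167/8009, -25641/8009, 18074/8009]
P' = (I − K·H)·P̄ = [328133/24027 -65132/8009 65591/8009; -65132/8009 40151/8009 -39396/8009; 65591/8009 -39396/8009 41223/8009]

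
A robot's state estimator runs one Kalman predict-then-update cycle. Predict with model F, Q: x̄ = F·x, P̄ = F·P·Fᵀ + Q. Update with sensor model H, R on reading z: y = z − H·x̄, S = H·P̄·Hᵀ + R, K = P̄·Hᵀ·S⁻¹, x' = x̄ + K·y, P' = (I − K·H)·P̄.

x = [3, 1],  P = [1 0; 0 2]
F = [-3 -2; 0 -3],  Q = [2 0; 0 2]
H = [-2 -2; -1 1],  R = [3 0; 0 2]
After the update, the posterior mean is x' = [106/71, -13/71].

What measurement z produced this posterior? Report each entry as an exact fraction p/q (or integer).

z = [-3, -3]

x̄ = F·x = [-11, -3]
P̄ = F·P·Fᵀ + Q = [19 12; 12 20]
S = H·P̄·Hᵀ + R = [255 -2; -2 17]
K = P̄·Hᵀ·S⁻¹ = [-1068/4331 -1909/4331; -1072/4331 1912/4331]
x' − x̄ = [887/71, 200/71] = K·y
y = (KᵀK)⁻¹·Kᵀ·(x' − x̄) = [-31, -11]
z = y + H·x̄ = [-31, -11] + [28, 8] = [-3, -3]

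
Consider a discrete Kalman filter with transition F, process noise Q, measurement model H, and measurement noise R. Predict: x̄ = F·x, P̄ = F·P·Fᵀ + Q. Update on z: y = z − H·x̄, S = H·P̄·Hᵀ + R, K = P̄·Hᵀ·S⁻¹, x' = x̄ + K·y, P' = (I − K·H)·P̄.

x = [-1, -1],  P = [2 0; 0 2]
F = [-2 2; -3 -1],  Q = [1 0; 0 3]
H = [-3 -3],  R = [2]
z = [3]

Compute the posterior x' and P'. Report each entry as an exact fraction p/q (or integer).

x' = [-1125/506, 629/506]
P' = [2977/506 -2927/506; -2927/506 2989/506]

x̄ = F·x = [0, 4]
P̄ = F·P·Fᵀ + Q = [17 8; 8 23]
y = z − H·x̄ = [15]
S = H·P̄·Hᵀ + R = [506]
K = P̄·Hᵀ·S⁻¹ = [-75/506; -93/506]
x' = x̄ + K·y = [-1125/506, 629/506]
P' = (I − K·H)·P̄ = [2977/506 -2927/506; -2927/506 2989/506]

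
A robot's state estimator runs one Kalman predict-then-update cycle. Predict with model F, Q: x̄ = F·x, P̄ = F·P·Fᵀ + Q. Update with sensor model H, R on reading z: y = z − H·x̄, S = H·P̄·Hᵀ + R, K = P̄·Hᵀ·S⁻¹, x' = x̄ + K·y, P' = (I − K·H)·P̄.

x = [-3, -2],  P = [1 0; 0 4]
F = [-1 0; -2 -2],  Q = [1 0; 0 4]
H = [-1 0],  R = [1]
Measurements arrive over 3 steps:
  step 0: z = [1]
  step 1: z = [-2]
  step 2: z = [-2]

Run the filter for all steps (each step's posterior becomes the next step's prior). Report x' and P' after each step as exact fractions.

step 0: x' = [1/3, 22/3], P' = [2/3 2/3; 2/3 68/3]
step 1: x' = [9/8, -13], P' = [5/8 1; 1 100]
step 2: x' = [17/21, 580/21], P' = [13/21 26/21; 26/21 8620/21]

step 0: x̄ = F·x = [3, 10]
step 0: P̄ = F·P·Fᵀ + Q = [2 2; 2 24]
step 0: y = z − H·x̄ = [4]
step 0: S = H·P̄·Hᵀ + R = [3]
step 0: K = P̄·Hᵀ·S⁻¹ = [-2/3; -2/3]
step 0: x' = x̄ + K·y = [1/3, 22/3]
step 0: P' = (I − K·H)·P̄ = [2/3 2/3; 2/3 68/3]
step 1: x̄ = F·x = [-1/3, -46/3]
step 1: P̄ = F·P·Fᵀ + Q = [5/3 8/3; 8/3 308/3]
step 1: y = z − H·x̄ = [-7/3]
step 1: S = H·P̄·Hᵀ + R = [8/3]
step 1: K = P̄·Hᵀ·S⁻¹ = [-5/8; -1]
step 1: x' = x̄ + K·y = [9/8, -13]
step 1: P' = (I − K·H)·P̄ = [5/8 1; 1 100]
step 2: x̄ = F·x = [-9/8, 95/4]
step 2: P̄ = F·P·Fᵀ + Q = [13/8 13/4; 13/4 829/2]
step 2: y = z − H·x̄ = [-25/8]
step 2: S = H·P̄·Hᵀ + R = [21/8]
step 2: K = P̄·Hᵀ·S⁻¹ = [-13/21; -26/21]
step 2: x' = x̄ + K·y = [17/21, 580/21]
step 2: P' = (I − K·H)·P̄ = [13/21 26/21; 26/21 8620/21]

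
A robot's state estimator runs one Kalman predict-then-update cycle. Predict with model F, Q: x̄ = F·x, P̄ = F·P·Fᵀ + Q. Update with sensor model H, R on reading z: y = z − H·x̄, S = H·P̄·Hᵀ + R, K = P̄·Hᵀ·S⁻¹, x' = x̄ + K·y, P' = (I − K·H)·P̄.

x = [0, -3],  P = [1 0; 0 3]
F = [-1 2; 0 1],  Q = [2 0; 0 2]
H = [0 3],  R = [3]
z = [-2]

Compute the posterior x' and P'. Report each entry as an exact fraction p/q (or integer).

x̄ = F·x = [-6, -3]
P̄ = F·P·Fᵀ + Q = [15 6; 6 5]
y = z − H·x̄ = [7]
S = H·P̄·Hᵀ + R = [48]
K = P̄·Hᵀ·S⁻¹ = [3/8; 5/16]
x' = x̄ + K·y = [-27/8, -13/16]
P' = (I − K·H)·P̄ = [33/4 3/8; 3/8 5/16]

x' = [-27/8, -13/16]
P' = [33/4 3/8; 3/8 5/16]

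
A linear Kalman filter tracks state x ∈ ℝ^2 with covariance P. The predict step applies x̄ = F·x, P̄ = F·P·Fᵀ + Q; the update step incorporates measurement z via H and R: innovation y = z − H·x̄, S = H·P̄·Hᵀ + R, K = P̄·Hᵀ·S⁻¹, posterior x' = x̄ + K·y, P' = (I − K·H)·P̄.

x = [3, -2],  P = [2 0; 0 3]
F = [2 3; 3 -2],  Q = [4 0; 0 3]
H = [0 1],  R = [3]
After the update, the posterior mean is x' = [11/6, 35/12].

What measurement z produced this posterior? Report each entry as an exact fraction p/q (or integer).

x̄ = F·x = [0, 13]
P̄ = F·P·Fᵀ + Q = [39 -6; -6 33]
S = H·P̄·Hᵀ + R = [36]
K = P̄·Hᵀ·S⁻¹ = [-1/6; 11/12]
x' − x̄ = [11/6, -121/12] = K·y
y = (KᵀK)⁻¹·Kᵀ·(x' − x̄) = [-11]
z = y + H·x̄ = [-11] + [13] = [2]

z = [2]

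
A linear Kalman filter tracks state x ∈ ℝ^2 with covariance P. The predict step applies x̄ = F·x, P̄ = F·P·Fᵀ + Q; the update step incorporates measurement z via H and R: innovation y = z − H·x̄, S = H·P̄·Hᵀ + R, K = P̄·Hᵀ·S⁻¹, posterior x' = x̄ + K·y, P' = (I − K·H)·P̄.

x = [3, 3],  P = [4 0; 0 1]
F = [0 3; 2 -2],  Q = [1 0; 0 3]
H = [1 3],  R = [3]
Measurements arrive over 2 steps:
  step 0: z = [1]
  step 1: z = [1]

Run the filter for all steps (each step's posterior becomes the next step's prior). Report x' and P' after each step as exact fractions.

step 0: x' = [215/23, -63/23], P' = [222/23 -75/23; -75/23 263/184]
step 1: x' = [52675/93607, 25292/93607], P' = [381702/93607 -140217/93607; -140217/93607 82085/93607]

step 0: x̄ = F·x = [9, 0]
step 0: P̄ = F·P·Fᵀ + Q = [10 -6; -6 23]
step 0: y = z − H·x̄ = [-8]
step 0: S = H·P̄·Hᵀ + R = [184]
step 0: K = P̄·Hᵀ·S⁻¹ = [-1/23; 63/184]
step 0: x' = x̄ + K·y = [215/23, -63/23]
step 0: P' = (I − K·H)·P̄ = [222/23 -75/23; -75/23 263/184]
step 1: x̄ = F·x = [-189/23, 556/23]
step 1: P̄ = F·P·Fᵀ + Q = [2551/184 -2589/92; -2589/92 3377/46]
step 1: y = z − H·x̄ = [-1456/23]
step 1: S = H·P̄·Hᵀ + R = [93607/184]
step 1: K = P̄·Hᵀ·S⁻¹ = [-12983/93607; 35346/93607]
step 1: x' = x̄ + K·y = [52675/93607, 25292/93607]
step 1: P' = (I − K·H)·P̄ = [381702/93607 -140217/93607; -140217/93607 82085/93607]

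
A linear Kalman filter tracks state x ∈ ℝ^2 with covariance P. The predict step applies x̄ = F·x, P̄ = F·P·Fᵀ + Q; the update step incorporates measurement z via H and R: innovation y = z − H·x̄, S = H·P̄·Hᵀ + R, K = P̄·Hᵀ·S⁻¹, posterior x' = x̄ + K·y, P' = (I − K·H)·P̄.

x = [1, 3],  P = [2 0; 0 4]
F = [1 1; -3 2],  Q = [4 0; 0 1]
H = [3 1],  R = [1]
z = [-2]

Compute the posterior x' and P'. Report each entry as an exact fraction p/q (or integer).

x̄ = F·x = [4, 3]
P̄ = F·P·Fᵀ + Q = [10 2; 2 35]
y = z − H·x̄ = [-17]
S = H·P̄·Hᵀ + R = [138]
K = P̄·Hᵀ·S⁻¹ = [16/69; 41/138]
x' = x̄ + K·y = [4/69, -283/138]
P' = (I − K·H)·P̄ = [178/69 -518/69; -518/69 3149/138]

x' = [4/69, -283/138]
P' = [178/69 -518/69; -518/69 3149/138]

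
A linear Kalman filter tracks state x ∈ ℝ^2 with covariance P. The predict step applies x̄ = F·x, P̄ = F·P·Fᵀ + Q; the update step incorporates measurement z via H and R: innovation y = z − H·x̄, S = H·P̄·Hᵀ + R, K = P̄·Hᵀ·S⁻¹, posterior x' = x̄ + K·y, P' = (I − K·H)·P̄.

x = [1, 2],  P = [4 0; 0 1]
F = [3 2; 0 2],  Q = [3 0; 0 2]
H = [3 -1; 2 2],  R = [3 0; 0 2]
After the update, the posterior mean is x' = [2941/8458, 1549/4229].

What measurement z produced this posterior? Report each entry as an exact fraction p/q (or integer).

x̄ = F·x = [7, 4]
P̄ = F·P·Fᵀ + Q = [43 4; 4 6]
S = H·P̄·Hᵀ + R = [372 262; 262 230]
K = P̄·Hᵀ·S⁻¹ = [2061/8458 1109/8458; -965/4229 1467/4229]
x' − x̄ = [-56265/8458, -15367/4229] = K·y
y = (KᵀK)⁻¹·Kᵀ·(x' − x̄) = [-16, -21]
z = y + H·x̄ = [-16, -21] + [17, 22] = [1, 1]

z = [1, 1]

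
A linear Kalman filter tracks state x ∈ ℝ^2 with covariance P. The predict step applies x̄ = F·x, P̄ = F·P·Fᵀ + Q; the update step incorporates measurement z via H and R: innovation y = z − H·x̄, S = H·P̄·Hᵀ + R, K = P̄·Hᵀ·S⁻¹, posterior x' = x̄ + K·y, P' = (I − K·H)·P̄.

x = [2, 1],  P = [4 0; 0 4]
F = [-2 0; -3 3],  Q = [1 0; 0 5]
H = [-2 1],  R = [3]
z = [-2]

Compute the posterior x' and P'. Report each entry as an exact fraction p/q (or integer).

x' = [-69/26, -359/52]
P' = [196/13 769/26; 769/26 3163/52]

x̄ = F·x = [-4, -3]
P̄ = F·P·Fᵀ + Q = [17 24; 24 77]
y = z − H·x̄ = [-7]
S = H·P̄·Hᵀ + R = [52]
K = P̄·Hᵀ·S⁻¹ = [-5/26; 29/52]
x' = x̄ + K·y = [-69/26, -359/52]
P' = (I − K·H)·P̄ = [196/13 769/26; 769/26 3163/52]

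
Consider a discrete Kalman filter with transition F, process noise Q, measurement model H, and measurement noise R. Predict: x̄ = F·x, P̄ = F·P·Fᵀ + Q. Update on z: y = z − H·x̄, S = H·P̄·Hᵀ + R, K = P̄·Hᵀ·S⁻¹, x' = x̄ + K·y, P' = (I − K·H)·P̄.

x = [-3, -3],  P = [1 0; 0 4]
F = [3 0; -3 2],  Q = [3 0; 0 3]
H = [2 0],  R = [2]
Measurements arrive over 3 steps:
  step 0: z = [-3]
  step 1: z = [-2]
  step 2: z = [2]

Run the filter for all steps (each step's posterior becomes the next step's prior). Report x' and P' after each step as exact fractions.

step 0: x' = [-9/5, -12/5], P' = [12/25 -9/25; -9/25 538/25]
step 1: x' = [-501/391, -1191/391], P' = [183/391 -162/391; -162/391 36109/391]
step 2: x' = [4137/6031, -38931/6031], P' = [2820/6031 -2619/6031; -2619/6031 2266258/6031]

step 0: x̄ = F·x = [-9, 3]
step 0: P̄ = F·P·Fᵀ + Q = [12 -9; -9 28]
step 0: y = z − H·x̄ = [15]
step 0: S = H·P̄·Hᵀ + R = [50]
step 0: K = P̄·Hᵀ·S⁻¹ = [12/25; -9/25]
step 0: x' = x̄ + K·y = [-9/5, -12/5]
step 0: P' = (I − K·H)·P̄ = [12/25 -9/25; -9/25 538/25]
step 1: x̄ = F·x = [-27/5, 3/5]
step 1: P̄ = F·P·Fᵀ + Q = [183/25 -162/25; -162/25 2443/25]
step 1: y = z − H·x̄ = [44/5]
step 1: S = H·P̄·Hᵀ + R = [782/25]
step 1: K = P̄·Hᵀ·S⁻¹ = [183/391; -162/391]
step 1: x' = x̄ + K·y = [-501/391, -1191/391]
step 1: P' = (I − K·H)·P̄ = [183/391 -162/391; -162/391 36109/391]
step 2: x̄ = F·x = [-1503/391, -879/391]
step 2: P̄ = F·P·Fᵀ + Q = [2820/391 -2619/391; -2619/391 149200/391]
step 2: y = z − H·x̄ = [3788/391]
step 2: S = H·P̄·Hᵀ + R = [12062/391]
step 2: K = P̄·Hᵀ·S⁻¹ = [2820/6031; -2619/6031]
step 2: x' = x̄ + K·y = [4137/6031, -38931/6031]
step 2: P' = (I − K·H)·P̄ = [2820/6031 -2619/6031; -2619/6031 2266258/6031]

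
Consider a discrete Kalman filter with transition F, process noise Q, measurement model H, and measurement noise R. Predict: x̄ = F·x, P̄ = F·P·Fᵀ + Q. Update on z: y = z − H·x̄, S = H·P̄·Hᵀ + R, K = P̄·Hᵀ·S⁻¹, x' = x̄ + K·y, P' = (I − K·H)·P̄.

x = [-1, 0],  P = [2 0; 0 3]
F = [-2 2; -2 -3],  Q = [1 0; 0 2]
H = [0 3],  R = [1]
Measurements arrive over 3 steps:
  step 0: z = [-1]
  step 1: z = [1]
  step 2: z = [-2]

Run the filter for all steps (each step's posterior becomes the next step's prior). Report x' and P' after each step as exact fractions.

step 0: x̄ = F·x = [2, 2]
step 0: P̄ = F·P·Fᵀ + Q = [21 -10; -10 37]
step 0: y = z − H·x̄ = [-7]
step 0: S = H·P̄·Hᵀ + R = [334]
step 0: K = P̄·Hᵀ·S⁻¹ = [-15/167; 111/334]
step 0: x' = x̄ + K·y = [439/167, -109/334]
step 0: P' = (I − K·H)·P̄ = [3057/167 -5/167; -5/167 37/334]
step 1: x̄ = F·x = [-987/167, -1429/334]
step 1: P̄ = F·P·Fᵀ + Q = [12509/167 12107/167; 12107/167 25337/334]
step 1: y = z − H·x̄ = [4621/334]
step 1: S = H·P̄·Hᵀ + R = [228367/334]
step 1: K = P̄·Hᵀ·S⁻¹ = [72642/228367; 76011/228367]
step 1: x' = x̄ + K·y = [-344664/228367, 74582/228367]
step 1: P' = (I − K·H)·P̄ = [1306663/228367 24214/228367; 24214/228367 25337/228367]
step 2: x̄ = F·x = [838492/228367, 465582/228367]
step 2: P̄ = F·P·Fᵀ + Q = [5362655/228367 5123058/228367; 5123058/228367 6201987/228367]
step 2: y = z − H·x̄ = [-1853480/228367]
step 2: S = H·P̄·Hᵀ + R = [56046250/228367]
step 2: K = P̄·Hᵀ·S⁻¹ = [7684587/28023125; 18605961/56046250]
step 2: x' = x̄ + K·y = [8104444/5604625, -3674634/5604625]
step 2: P' = (I − K·H)·P̄ = [140881111/28023125 2561529/28023125; 2561529/28023125 6201987/56046250]

step 0: x' = [439/167, -109/334], P' = [3057/167 -5/167; -5/167 37/334]
step 1: x' = [-344664/228367, 74582/228367], P' = [1306663/228367 24214/228367; 24214/228367 25337/228367]
step 2: x' = [8104444/5604625, -3674634/5604625], P' = [140881111/28023125 2561529/28023125; 2561529/28023125 6201987/56046250]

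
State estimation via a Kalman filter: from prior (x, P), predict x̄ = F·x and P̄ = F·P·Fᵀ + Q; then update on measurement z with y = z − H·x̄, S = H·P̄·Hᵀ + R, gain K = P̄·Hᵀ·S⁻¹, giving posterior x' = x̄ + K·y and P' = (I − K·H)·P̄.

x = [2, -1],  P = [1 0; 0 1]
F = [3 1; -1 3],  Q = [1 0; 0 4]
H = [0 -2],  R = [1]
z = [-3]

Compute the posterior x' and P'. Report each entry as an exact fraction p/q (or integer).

x' = [5, 79/57]
P' = [11 0; 0 14/57]

x̄ = F·x = [5, -5]
P̄ = F·P·Fᵀ + Q = [11 0; 0 14]
y = z − H·x̄ = [-13]
S = H·P̄·Hᵀ + R = [57]
K = P̄·Hᵀ·S⁻¹ = [0; -28/57]
x' = x̄ + K·y = [5, 79/57]
P' = (I − K·H)·P̄ = [11 0; 0 14/57]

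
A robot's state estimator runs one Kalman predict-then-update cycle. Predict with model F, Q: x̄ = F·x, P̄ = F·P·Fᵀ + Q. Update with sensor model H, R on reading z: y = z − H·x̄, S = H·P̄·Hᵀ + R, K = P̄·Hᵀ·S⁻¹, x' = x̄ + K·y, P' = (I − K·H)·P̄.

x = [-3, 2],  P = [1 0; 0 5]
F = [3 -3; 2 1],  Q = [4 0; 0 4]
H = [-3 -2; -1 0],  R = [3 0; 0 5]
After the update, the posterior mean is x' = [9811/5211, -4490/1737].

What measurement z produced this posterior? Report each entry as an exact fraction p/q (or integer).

z = [-1, -1]

x̄ = F·x = [-15, -4]
P̄ = F·P·Fᵀ + Q = [58 -9; -9 13]
S = H·P̄·Hᵀ + R = [469 156; 156 63]
K = P̄·Hᵀ·S⁻¹ = [-260/1737 -2866/5211; -149/579 1355/1737]
x' − x̄ = [87976/5211, 2458/1737] = K·y
y = (KᵀK)⁻¹·Kᵀ·(x' − x̄) = [-54, -16]
z = y + H·x̄ = [-54, -16] + [53, 15] = [-1, -1]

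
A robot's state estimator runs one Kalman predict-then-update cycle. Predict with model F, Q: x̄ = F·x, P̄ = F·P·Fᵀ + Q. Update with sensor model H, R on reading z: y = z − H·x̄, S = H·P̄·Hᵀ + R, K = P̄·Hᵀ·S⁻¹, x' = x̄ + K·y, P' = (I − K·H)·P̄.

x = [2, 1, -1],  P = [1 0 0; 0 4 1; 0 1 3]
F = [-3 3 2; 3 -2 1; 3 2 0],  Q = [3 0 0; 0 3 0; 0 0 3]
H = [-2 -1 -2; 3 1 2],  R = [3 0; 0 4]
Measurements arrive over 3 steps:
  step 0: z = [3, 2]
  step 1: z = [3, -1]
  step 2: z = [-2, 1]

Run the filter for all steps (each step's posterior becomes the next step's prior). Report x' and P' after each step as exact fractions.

step 0: x' = [12187/12749, -42627/12749, 3158/12749], P' = [60140/12749 -50418/12749 -46709/12749; -50418/12749 201048/12749 -38319/12749; -46709/12749 -38319/12749 79445/12749]
step 1: x' = [1025742912/608259833, 269214441/608259833, -2032878837/608259833], P' = [3573543018/608259833 -415738116/608259833 -4091018931/608259833; -415738116/608259833 8301625638/608259833 -3806622357/608259833; -4091018931/608259833 -3806622357/608259833 7160107665/608259833]
step 2: x' = [-14177963737020/11179263123331, -47108492380449/11179263123331, 49558886238254/11179263123331], P' = [70359103754460/11179263123331 -503527364958/11179263123331 -84722474502489/11179263123331; -503527364958/11179263123331 164218841871000/11179263123331 -84874798537299/11179263123331; -84722474502489/11179263123331 -84874798537299/11179263123331 151196081462181/11179263123331]

step 0: x̄ = F·x = [-5, 3, 8]
step 0: P̄ = F·P·Fᵀ + Q = [72 -28 19; -28 27 -5; 19 -5 28]
step 0: y = z − H·x̄ = [12, -2]
step 0: S = H·P̄·Hᵀ + R = [450 -601; -601 831]
step 0: K = P̄·Hᵀ·S⁻¹ = [7852/12749 9146/12749; -7858/12749 -6711/12749; -9051/12749 -4889/12749]
step 0: x' = x̄ + K·y = [12187/12749, -42627/12749, 3158/12749]
step 0: P' = (I − K·H)·P̄ = [60140/12749 -50418/12749 -46709/12749; -50418/12749 201048/12749 -38319/12749; -46709/12749 -38319/12749 79445/12749]
step 1: x̄ = F·x = [-158126/12749, 124973/12749, -48693/12749]
step 1: P̄ = F·P·Fᵀ + Q = [3714923/12749 -2446736/12749 80244/12749; -2446736/12749 1941182/12749 -479697/12749; 80244/12749 -479697/12749 778683/12749]
step 1: y = z − H·x̄ = [-250418/12749, 434042/12749]
step 1: S = H·P̄·Hᵀ + R = [8890073/12749 -13995424/12749; -13995424/12749 22904941/12749]
step 1: K = P̄·Hᵀ·S⁻¹ = [483563314/608259833 530713269/608259833; 47698436/608259833 -139708356/608259833; -777185037/608259833 -439865955/608259833]
step 1: x' = x̄ + K·y = [1025742912/608259833, 269214441/608259833, -2032878837/608259833]
step 1: P' = (I − K·H)·P̄ = [3573543018/608259833 -415738116/608259833 -4091018931/608259833; -415738116/608259833 8301625638/608259833 -3806622357/608259833; -4091018931/608259833 -3806622357/608259833 7160107665/608259833]
step 2: x̄ = F·x = [-6335343087/608259833, 505921017/608259833, 3615657618/608259833]
step 2: P̄ = F·P·Fᵀ + Q = [148237773039/608259833 -82353931836/608259833 -23371950696/608259833; -82353931836/608259833 70022510112/608259833 -20930916897/608259833; -23371950696/608259833 -20930916897/608259833 62204311821/608259833]
step 2: y = z − H·x̄ = [-6149969587/608259833, 11877052841/608259833]
step 2: S = H·P̄·Hᵀ + R = [313500628551/608259833 -479053561902/608259833; -479053561902/608259833 797102087123/608259833]
step 2: K = P̄·Hᵀ·S⁻¹ = [123334467768/141509659789 10282208723361/11179263123331; 27585695922/141509659789 -1760334324618/11179263123331; -202837195705/141509659789 -9162514780101/11179263123331]
step 2: x' = x̄ + K·y = [-14177963737020/11179263123331, -47108492380449/11179263123331, 49558886238254/11179263123331]
step 2: P' = (I − K·H)·P̄ = [70359103754460/11179263123331 -503527364958/11179263123331 -84722474502489/11179263123331; -503527364958/11179263123331 164218841871000/11179263123331 -84874798537299/11179263123331; -84722474502489/11179263123331 -84874798537299/11179263123331 151196081462181/11179263123331]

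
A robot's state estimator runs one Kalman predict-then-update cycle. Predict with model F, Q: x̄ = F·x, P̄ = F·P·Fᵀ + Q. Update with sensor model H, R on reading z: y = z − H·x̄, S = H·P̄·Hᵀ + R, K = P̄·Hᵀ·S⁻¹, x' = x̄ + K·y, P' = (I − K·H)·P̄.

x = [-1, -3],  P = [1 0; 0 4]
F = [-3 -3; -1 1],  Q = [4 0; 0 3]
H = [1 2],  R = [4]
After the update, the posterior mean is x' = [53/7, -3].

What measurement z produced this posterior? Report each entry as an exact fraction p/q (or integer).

x̄ = F·x = [12, -2]
P̄ = F·P·Fᵀ + Q = [49 -9; -9 8]
S = H·P̄·Hᵀ + R = [49]
K = P̄·Hᵀ·S⁻¹ = [31/49; 1/7]
x' − x̄ = [-31/7, -1] = K·y
y = (KᵀK)⁻¹·Kᵀ·(x' − x̄) = [-7]
z = y + H·x̄ = [-7] + [8] = [1]

z = [1]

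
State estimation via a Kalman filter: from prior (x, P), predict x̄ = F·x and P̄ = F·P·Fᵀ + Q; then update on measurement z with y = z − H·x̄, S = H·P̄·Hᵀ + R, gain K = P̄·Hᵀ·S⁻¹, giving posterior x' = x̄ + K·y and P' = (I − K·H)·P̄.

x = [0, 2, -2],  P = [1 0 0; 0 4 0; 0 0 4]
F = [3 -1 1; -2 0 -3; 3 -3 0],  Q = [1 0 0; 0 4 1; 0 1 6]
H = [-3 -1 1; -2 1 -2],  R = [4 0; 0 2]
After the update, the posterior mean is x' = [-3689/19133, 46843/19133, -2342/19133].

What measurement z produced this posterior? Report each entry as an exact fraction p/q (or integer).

x̄ = F·x = [-4, 6, -6]
P̄ = F·P·Fᵀ + Q = [18 -18 21; -18 44 -5; 21 -5 51]
S = H·P̄·Hᵀ + R = [37 49; 49 582]
K = P̄·Hᵀ·S⁻¹ = [-4026/19133 -2817/19133; -1500/19133 3085/19133; 3227/19133 -5170/19133]
x' − x̄ = [72843/19133, -67955/19133, 112456/19133] = K·y
y = (KᵀK)⁻¹·Kᵀ·(x' − x̄) = [-2, -23]
z = y + H·x̄ = [-2, -23] + [0, 26] = [-2, 3]

z = [-2, 3]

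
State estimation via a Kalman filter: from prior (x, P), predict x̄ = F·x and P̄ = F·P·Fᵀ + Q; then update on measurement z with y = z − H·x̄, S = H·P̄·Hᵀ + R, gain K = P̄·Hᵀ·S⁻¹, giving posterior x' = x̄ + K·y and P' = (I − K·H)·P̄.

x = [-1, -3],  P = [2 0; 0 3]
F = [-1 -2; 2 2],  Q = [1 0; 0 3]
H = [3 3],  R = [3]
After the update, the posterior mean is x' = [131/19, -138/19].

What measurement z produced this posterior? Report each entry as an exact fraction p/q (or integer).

z = [-1]

x̄ = F·x = [7, -8]
P̄ = F·P·Fᵀ + Q = [15 -16; -16 23]
S = H·P̄·Hᵀ + R = [57]
K = P̄·Hᵀ·S⁻¹ = [-1/19; 7/19]
x' − x̄ = [-2/19, 14/19] = K·y
y = (KᵀK)⁻¹·Kᵀ·(x' − x̄) = [2]
z = y + H·x̄ = [2] + [-3] = [-1]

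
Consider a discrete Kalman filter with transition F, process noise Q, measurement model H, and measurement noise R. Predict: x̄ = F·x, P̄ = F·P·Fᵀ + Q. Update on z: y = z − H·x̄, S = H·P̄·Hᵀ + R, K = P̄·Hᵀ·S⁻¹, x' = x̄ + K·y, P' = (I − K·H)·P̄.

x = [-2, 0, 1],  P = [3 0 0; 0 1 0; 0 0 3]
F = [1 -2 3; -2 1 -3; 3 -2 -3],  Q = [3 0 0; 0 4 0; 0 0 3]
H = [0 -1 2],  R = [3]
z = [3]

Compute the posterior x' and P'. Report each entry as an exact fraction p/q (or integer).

x' = [417/263, -397/263, 163/263]
P' = [9682/263 -8995/263 -4487/263; -8995/263 10672/263 5291/263; -4487/263 5291/263 2818/263]

x̄ = F·x = [1, 1, -9]
P̄ = F·P·Fᵀ + Q = [37 -35 -14; -35 44 7; -14 7 61]
y = z − H·x̄ = [22]
S = H·P̄·Hᵀ + R = [263]
K = P̄·Hᵀ·S⁻¹ = [7/263; -30/263; 115/263]
x' = x̄ + K·y = [417/263, -397/263, 163/263]
P' = (I − K·H)·P̄ = [9682/263 -8995/263 -4487/263; -8995/263 10672/263 5291/263; -4487/263 5291/263 2818/263]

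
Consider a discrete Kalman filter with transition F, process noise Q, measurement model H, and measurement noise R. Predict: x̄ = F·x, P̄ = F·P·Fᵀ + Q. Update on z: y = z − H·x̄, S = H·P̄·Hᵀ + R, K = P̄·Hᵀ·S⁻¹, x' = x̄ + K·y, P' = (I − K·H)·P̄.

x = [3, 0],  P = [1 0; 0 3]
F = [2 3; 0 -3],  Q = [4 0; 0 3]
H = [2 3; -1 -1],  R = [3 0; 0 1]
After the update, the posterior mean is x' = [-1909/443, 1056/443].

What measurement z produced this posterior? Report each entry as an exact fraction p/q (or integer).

z = [-1, 3]

x̄ = F·x = [6, 0]
P̄ = F·P·Fᵀ + Q = [35 -27; -27 30]
S = H·P̄·Hᵀ + R = [89 -25; -25 12]
K = P̄·Hᵀ·S⁻¹ = [-332/443 -987/443; 357/443 633/443]
x' − x̄ = [-4567/443, 1056/443] = K·y
y = (KᵀK)⁻¹·Kᵀ·(x' − x̄) = [-13, 9]
z = y + H·x̄ = [-13, 9] + [12, -6] = [-1, 3]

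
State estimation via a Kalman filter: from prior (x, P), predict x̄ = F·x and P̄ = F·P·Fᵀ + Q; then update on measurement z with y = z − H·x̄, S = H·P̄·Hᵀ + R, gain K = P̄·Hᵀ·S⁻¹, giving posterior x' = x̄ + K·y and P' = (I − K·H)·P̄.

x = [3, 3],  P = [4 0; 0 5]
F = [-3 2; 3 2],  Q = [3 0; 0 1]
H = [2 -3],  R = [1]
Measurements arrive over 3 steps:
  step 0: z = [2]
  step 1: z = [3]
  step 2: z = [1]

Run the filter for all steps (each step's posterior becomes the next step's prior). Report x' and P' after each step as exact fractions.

step 0: x̄ = F·x = [-3, 15]
step 0: P̄ = F·P·Fᵀ + Q = [59 -16; -16 57]
step 0: y = z − H·x̄ = [53]
step 0: S = H·P̄·Hᵀ + R = [942]
step 0: K = P̄·Hᵀ·S⁻¹ = [83/471; -203/942]
step 0: x' = x̄ + K·y = [2986/471, 3371/942]
step 0: P' = (I − K·H)·P̄ = [14011/471 9313/471; 9313/471 12485/942]
step 1: x̄ = F·x = [-5587/471, 12329/471]
step 1: P̄ = F·P·Fᵀ + Q = [40726/471 -101129/471; -101129/471 263296/471]
step 1: y = z − H·x̄ = [49574/471]
step 1: S = H·P̄·Hᵀ + R = [3746587/471]
step 1: K = P̄·Hᵀ·S⁻¹ = [29603/288199; -992146/3746587]
step 1: x' = x̄ + K·y = [-302821/288199, -6354511/3746587]
step 1: P' = (I − K·H)·P̄ = [732067/288199 478177/288199; 478177/288199 4474916/3746587]
step 2: x̄ = F·x = [-899003/3746587, -24519041/3746587]
step 2: P̄ = F·P·Fᵀ + Q = [40195652/3746587 -67752175/3746587; -67752175/3746587 181893702/3746587]
step 2: y = z − H·x̄ = [-68012530/3746587]
step 2: S = H·P̄·Hᵀ + R = [2614598613/3746587]
step 2: K = P̄·Hᵀ·S⁻¹ = [283647829/2614598613; -681185456/2614598613]
step 2: x' = x̄ + K·y = [-5776494307/2614598613, -4745199919/2614598613]
step 2: P' = (I − K·H)·P̄ = [6576493505/2614598613 4289779727/2614598613; 4289779727/2614598613 3086914970/2614598613]

step 0: x' = [2986/471, 3371/942], P' = [14011/471 9313/471; 9313/471 12485/942]
step 1: x' = [-302821/288199, -6354511/3746587], P' = [732067/288199 478177/288199; 478177/288199 4474916/3746587]
step 2: x' = [-5776494307/2614598613, -4745199919/2614598613], P' = [6576493505/2614598613 4289779727/2614598613; 4289779727/2614598613 3086914970/2614598613]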